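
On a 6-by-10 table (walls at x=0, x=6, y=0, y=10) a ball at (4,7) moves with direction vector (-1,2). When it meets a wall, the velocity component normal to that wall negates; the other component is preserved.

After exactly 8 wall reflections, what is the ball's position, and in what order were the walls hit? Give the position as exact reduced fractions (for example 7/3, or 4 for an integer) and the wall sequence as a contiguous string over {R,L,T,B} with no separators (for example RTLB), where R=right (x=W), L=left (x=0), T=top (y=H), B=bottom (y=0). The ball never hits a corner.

1. t=3/2 → T at (5/2,10); v=(-1,-2)
2. t=5/2 → L at (0,5); v=(1,-2)
3. t=5/2 → B at (5/2,0); v=(1,2)
4. t=7/2 → R at (6,7); v=(-1,2)
5. t=3/2 → T at (9/2,10); v=(-1,-2)
6. t=9/2 → L at (0,1); v=(1,-2)
7. t=1/2 → B at (1/2,0); v=(1,2)
8. t=5 → T at (11/2,10); v=(1,-2)

Final position: (11/2,10)
Wall sequence: TLBRTLBT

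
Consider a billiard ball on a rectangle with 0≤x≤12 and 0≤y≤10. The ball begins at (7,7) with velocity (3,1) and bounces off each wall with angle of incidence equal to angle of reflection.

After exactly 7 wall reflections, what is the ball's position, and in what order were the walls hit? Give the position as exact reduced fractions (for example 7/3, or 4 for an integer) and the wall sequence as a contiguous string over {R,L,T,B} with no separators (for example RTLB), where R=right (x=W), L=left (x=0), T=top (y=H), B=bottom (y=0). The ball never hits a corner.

1. t=5/3 → R at (12,26/3); v=(-3,1)
2. t=4/3 → T at (8,10); v=(-3,-1)
3. t=8/3 → L at (0,22/3); v=(3,-1)
4. t=4 → R at (12,10/3); v=(-3,-1)
5. t=10/3 → B at (2,0); v=(-3,1)
6. t=2/3 → L at (0,2/3); v=(3,1)
7. t=4 → R at (12,14/3); v=(-3,1)

Final position: (12,14/3)
Wall sequence: RTLRBLR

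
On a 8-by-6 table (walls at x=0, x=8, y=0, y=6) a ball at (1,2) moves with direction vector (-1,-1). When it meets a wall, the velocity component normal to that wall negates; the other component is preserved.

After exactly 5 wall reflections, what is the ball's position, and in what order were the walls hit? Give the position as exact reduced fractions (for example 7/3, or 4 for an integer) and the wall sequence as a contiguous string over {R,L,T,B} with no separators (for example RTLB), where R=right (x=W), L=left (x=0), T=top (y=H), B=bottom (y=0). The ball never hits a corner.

1. t=1 → L at (0,1); v=(1,-1)
2. t=1 → B at (1,0); v=(1,1)
3. t=6 → T at (7,6); v=(1,-1)
4. t=1 → R at (8,5); v=(-1,-1)
5. t=5 → B at (3,0); v=(-1,1)

Final position: (3,0)
Wall sequence: LBTRB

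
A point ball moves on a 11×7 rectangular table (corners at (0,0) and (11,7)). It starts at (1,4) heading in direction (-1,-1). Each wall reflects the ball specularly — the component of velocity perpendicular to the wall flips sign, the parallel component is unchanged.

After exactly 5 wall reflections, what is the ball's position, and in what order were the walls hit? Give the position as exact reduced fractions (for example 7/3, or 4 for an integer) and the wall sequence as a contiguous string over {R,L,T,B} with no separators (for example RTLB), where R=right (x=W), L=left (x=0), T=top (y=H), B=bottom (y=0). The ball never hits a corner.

1. t=1 → L at (0,3); v=(1,-1)
2. t=3 → B at (3,0); v=(1,1)
3. t=7 → T at (10,7); v=(1,-1)
4. t=1 → R at (11,6); v=(-1,-1)
5. t=6 → B at (5,0); v=(-1,1)

Final position: (5,0)
Wall sequence: LBTRB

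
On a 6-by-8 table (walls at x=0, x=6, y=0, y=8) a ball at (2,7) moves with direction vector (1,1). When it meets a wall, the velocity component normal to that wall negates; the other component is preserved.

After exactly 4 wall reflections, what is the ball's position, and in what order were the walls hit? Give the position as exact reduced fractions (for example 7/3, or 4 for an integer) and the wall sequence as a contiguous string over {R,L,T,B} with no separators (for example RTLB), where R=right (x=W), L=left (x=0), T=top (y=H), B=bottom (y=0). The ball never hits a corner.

1. t=1 → T at (3,8); v=(1,-1)
2. t=3 → R at (6,5); v=(-1,-1)
3. t=5 → B at (1,0); v=(-1,1)
4. t=1 → L at (0,1); v=(1,1)

Final position: (0,1)
Wall sequence: TRBL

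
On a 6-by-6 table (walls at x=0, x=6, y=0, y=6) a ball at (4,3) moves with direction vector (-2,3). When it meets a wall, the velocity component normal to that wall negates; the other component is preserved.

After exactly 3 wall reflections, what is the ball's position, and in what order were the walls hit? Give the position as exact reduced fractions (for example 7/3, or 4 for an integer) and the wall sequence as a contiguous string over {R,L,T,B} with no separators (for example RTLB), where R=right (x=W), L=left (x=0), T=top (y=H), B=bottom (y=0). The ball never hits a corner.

Final position: (2,0)
Wall sequence: TLB

1. t=1 → T at (2,6); v=(-2,-3)
2. t=1 → L at (0,3); v=(2,-3)
3. t=1 → B at (2,0); v=(2,3)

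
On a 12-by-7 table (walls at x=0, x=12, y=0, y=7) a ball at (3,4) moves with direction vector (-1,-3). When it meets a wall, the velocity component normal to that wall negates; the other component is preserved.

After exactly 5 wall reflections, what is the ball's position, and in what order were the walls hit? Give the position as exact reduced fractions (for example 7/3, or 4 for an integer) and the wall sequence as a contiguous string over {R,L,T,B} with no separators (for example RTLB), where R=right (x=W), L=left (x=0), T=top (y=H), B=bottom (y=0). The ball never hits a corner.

1. t=4/3 → B at (5/3,0); v=(-1,3)
2. t=5/3 → L at (0,5); v=(1,3)
3. t=2/3 → T at (2/3,7); v=(1,-3)
4. t=7/3 → B at (3,0); v=(1,3)
5. t=7/3 → T at (16/3,7); v=(1,-3)

Final position: (16/3,7)
Wall sequence: BLTBT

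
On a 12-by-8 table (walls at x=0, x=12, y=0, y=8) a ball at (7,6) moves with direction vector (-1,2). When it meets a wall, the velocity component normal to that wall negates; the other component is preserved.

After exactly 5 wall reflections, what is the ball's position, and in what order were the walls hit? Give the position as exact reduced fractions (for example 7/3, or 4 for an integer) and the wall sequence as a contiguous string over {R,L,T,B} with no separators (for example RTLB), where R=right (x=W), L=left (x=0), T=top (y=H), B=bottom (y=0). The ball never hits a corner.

1. t=1 → T at (6,8); v=(-1,-2)
2. t=4 → B at (2,0); v=(-1,2)
3. t=2 → L at (0,4); v=(1,2)
4. t=2 → T at (2,8); v=(1,-2)
5. t=4 → B at (6,0); v=(1,2)

Final position: (6,0)
Wall sequence: TBLTB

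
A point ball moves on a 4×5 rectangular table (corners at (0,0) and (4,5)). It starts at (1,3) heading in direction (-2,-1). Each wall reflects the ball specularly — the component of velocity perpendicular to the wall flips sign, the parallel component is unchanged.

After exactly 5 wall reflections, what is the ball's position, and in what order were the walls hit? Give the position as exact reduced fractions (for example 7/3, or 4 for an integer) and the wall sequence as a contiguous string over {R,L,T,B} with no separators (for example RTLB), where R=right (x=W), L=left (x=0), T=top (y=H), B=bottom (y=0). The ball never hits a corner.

Final position: (4,7/2)
Wall sequence: LRBLR

1. t=1/2 → L at (0,5/2); v=(2,-1)
2. t=2 → R at (4,1/2); v=(-2,-1)
3. t=1/2 → B at (3,0); v=(-2,1)
4. t=3/2 → L at (0,3/2); v=(2,1)
5. t=2 → R at (4,7/2); v=(-2,1)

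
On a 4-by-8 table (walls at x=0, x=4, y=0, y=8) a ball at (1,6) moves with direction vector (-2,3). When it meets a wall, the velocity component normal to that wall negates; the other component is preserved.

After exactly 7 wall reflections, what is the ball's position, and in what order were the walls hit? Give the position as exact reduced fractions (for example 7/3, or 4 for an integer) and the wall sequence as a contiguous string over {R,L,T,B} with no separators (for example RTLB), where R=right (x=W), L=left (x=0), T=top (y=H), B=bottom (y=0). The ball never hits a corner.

1. t=1/2 → L at (0,15/2); v=(2,3)
2. t=1/6 → T at (1/3,8); v=(2,-3)
3. t=11/6 → R at (4,5/2); v=(-2,-3)
4. t=5/6 → B at (7/3,0); v=(-2,3)
5. t=7/6 → L at (0,7/2); v=(2,3)
6. t=3/2 → T at (3,8); v=(2,-3)
7. t=1/2 → R at (4,13/2); v=(-2,-3)

Final position: (4,13/2)
Wall sequence: LTRBLTR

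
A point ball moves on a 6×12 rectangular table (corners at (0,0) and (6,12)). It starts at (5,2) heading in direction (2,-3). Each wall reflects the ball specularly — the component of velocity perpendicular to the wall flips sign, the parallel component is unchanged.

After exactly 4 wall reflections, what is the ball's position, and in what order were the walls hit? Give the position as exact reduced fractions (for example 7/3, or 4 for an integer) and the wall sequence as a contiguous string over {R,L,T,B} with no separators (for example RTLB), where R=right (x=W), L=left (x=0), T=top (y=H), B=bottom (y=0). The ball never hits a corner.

Final position: (7/3,12)
Wall sequence: RBLT

1. t=1/2 → R at (6,1/2); v=(-2,-3)
2. t=1/6 → B at (17/3,0); v=(-2,3)
3. t=17/6 → L at (0,17/2); v=(2,3)
4. t=7/6 → T at (7/3,12); v=(2,-3)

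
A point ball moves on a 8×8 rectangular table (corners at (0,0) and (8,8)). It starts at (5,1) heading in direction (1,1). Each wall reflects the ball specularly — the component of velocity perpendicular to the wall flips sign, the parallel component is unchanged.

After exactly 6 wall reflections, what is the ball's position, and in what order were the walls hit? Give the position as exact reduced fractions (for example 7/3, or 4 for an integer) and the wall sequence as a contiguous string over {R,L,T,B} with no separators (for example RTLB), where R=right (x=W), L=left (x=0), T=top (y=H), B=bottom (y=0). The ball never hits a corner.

1. t=3 → R at (8,4); v=(-1,1)
2. t=4 → T at (4,8); v=(-1,-1)
3. t=4 → L at (0,4); v=(1,-1)
4. t=4 → B at (4,0); v=(1,1)
5. t=4 → R at (8,4); v=(-1,1)
6. t=4 → T at (4,8); v=(-1,-1)

Final position: (4,8)
Wall sequence: RTLBRT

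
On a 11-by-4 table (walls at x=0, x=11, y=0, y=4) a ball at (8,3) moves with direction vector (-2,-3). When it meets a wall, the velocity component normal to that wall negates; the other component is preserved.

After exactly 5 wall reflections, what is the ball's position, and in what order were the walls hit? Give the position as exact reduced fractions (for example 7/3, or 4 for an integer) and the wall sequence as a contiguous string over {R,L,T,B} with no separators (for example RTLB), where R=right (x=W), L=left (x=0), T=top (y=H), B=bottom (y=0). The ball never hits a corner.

Final position: (2,4)
Wall sequence: BTBLT

1. t=1 → B at (6,0); v=(-2,3)
2. t=4/3 → T at (10/3,4); v=(-2,-3)
3. t=4/3 → B at (2/3,0); v=(-2,3)
4. t=1/3 → L at (0,1); v=(2,3)
5. t=1 → T at (2,4); v=(2,-3)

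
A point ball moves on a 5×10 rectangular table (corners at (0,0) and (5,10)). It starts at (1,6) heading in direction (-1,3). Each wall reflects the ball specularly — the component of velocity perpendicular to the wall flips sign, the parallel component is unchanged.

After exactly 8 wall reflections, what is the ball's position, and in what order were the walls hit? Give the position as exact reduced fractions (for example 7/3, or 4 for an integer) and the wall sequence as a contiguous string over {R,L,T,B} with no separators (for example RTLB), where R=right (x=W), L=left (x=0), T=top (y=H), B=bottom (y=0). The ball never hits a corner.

Final position: (11/3,10)
Wall sequence: LTBRTLBT

1. t=1 → L at (0,9); v=(1,3)
2. t=1/3 → T at (1/3,10); v=(1,-3)
3. t=10/3 → B at (11/3,0); v=(1,3)
4. t=4/3 → R at (5,4); v=(-1,3)
5. t=2 → T at (3,10); v=(-1,-3)
6. t=3 → L at (0,1); v=(1,-3)
7. t=1/3 → B at (1/3,0); v=(1,3)
8. t=10/3 → T at (11/3,10); v=(1,-3)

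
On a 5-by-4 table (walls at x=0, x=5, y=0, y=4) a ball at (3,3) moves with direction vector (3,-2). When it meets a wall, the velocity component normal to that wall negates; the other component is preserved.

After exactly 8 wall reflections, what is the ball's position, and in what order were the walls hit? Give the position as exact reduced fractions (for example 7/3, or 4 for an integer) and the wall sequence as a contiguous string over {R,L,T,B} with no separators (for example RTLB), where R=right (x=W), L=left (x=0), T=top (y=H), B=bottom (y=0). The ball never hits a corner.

1. t=2/3 → R at (5,5/3); v=(-3,-2)
2. t=5/6 → B at (5/2,0); v=(-3,2)
3. t=5/6 → L at (0,5/3); v=(3,2)
4. t=7/6 → T at (7/2,4); v=(3,-2)
5. t=1/2 → R at (5,3); v=(-3,-2)
6. t=3/2 → B at (1/2,0); v=(-3,2)
7. t=1/6 → L at (0,1/3); v=(3,2)
8. t=5/3 → R at (5,11/3); v=(-3,2)

Final position: (5,11/3)
Wall sequence: RBLTRBLR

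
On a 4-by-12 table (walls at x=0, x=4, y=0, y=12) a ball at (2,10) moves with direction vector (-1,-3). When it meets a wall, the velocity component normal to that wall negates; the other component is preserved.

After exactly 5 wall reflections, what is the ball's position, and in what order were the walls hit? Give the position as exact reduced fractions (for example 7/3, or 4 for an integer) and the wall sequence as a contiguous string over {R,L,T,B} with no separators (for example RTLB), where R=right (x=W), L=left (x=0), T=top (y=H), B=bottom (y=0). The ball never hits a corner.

Final position: (0,4)
Wall sequence: LBRTL

1. t=2 → L at (0,4); v=(1,-3)
2. t=4/3 → B at (4/3,0); v=(1,3)
3. t=8/3 → R at (4,8); v=(-1,3)
4. t=4/3 → T at (8/3,12); v=(-1,-3)
5. t=8/3 → L at (0,4); v=(1,-3)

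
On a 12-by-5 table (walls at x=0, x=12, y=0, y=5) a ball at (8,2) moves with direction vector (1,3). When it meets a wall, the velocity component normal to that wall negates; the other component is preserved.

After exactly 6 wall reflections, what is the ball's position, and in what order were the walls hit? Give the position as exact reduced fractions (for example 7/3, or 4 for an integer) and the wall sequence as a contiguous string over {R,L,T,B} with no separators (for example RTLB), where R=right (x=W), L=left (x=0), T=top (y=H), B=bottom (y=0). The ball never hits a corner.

1. t=1 → T at (9,5); v=(1,-3)
2. t=5/3 → B at (32/3,0); v=(1,3)
3. t=4/3 → R at (12,4); v=(-1,3)
4. t=1/3 → T at (35/3,5); v=(-1,-3)
5. t=5/3 → B at (10,0); v=(-1,3)
6. t=5/3 → T at (25/3,5); v=(-1,-3)

Final position: (25/3,5)
Wall sequence: TBRTBT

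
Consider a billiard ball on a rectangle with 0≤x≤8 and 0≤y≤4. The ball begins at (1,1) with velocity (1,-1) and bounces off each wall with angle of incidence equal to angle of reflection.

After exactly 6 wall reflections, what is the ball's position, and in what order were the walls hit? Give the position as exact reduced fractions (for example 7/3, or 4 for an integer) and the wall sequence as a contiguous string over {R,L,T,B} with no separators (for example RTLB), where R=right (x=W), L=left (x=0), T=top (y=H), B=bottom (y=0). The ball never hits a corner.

1. t=1 → B at (2,0); v=(1,1)
2. t=4 → T at (6,4); v=(1,-1)
3. t=2 → R at (8,2); v=(-1,-1)
4. t=2 → B at (6,0); v=(-1,1)
5. t=4 → T at (2,4); v=(-1,-1)
6. t=2 → L at (0,2); v=(1,-1)

Final position: (0,2)
Wall sequence: BTRBTL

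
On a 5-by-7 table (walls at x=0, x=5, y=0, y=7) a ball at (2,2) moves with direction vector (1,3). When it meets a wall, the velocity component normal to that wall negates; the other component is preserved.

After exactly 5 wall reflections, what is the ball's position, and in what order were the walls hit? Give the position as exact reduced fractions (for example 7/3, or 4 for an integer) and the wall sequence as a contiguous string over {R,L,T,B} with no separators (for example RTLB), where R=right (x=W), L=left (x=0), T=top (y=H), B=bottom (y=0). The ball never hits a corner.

1. t=5/3 → T at (11/3,7); v=(1,-3)
2. t=4/3 → R at (5,3); v=(-1,-3)
3. t=1 → B at (4,0); v=(-1,3)
4. t=7/3 → T at (5/3,7); v=(-1,-3)
5. t=5/3 → L at (0,2); v=(1,-3)

Final position: (0,2)
Wall sequence: TRBTL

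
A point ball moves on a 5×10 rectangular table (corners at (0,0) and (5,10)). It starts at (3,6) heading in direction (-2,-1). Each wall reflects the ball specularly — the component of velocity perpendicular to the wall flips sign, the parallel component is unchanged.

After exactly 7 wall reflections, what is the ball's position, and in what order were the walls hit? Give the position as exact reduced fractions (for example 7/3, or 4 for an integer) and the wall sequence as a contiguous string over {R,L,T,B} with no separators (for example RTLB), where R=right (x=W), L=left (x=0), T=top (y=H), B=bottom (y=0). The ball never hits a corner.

1. t=3/2 → L at (0,9/2); v=(2,-1)
2. t=5/2 → R at (5,2); v=(-2,-1)
3. t=2 → B at (1,0); v=(-2,1)
4. t=1/2 → L at (0,1/2); v=(2,1)
5. t=5/2 → R at (5,3); v=(-2,1)
6. t=5/2 → L at (0,11/2); v=(2,1)
7. t=5/2 → R at (5,8); v=(-2,1)

Final position: (5,8)
Wall sequence: LRBLRLR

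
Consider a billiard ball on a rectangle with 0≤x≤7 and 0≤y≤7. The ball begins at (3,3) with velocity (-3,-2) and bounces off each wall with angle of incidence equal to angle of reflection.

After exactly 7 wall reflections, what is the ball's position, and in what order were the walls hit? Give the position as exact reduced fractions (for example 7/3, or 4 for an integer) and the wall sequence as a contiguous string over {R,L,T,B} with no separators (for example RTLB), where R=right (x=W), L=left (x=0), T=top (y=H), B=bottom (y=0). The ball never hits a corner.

Final position: (11/2,0)
Wall sequence: LBRTLRB

1. t=1 → L at (0,1); v=(3,-2)
2. t=1/2 → B at (3/2,0); v=(3,2)
3. t=11/6 → R at (7,11/3); v=(-3,2)
4. t=5/3 → T at (2,7); v=(-3,-2)
5. t=2/3 → L at (0,17/3); v=(3,-2)
6. t=7/3 → R at (7,1); v=(-3,-2)
7. t=1/2 → B at (11/2,0); v=(-3,2)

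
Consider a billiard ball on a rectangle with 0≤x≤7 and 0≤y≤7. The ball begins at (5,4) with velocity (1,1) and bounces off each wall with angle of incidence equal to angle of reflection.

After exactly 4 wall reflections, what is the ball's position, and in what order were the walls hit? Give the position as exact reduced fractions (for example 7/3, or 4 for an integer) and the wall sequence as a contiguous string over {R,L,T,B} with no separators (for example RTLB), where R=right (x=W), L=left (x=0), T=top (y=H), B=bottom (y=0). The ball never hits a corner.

Final position: (1,0)
Wall sequence: RTLB

1. t=2 → R at (7,6); v=(-1,1)
2. t=1 → T at (6,7); v=(-1,-1)
3. t=6 → L at (0,1); v=(1,-1)
4. t=1 → B at (1,0); v=(1,1)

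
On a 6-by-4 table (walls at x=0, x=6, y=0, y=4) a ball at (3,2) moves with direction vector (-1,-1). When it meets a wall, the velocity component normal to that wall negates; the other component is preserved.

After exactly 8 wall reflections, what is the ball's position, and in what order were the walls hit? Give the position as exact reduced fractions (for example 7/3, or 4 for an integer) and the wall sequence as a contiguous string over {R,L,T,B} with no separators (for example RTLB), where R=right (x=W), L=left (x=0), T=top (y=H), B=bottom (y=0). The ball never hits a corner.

1. t=2 → B at (1,0); v=(-1,1)
2. t=1 → L at (0,1); v=(1,1)
3. t=3 → T at (3,4); v=(1,-1)
4. t=3 → R at (6,1); v=(-1,-1)
5. t=1 → B at (5,0); v=(-1,1)
6. t=4 → T at (1,4); v=(-1,-1)
7. t=1 → L at (0,3); v=(1,-1)
8. t=3 → B at (3,0); v=(1,1)

Final position: (3,0)
Wall sequence: BLTRBTLB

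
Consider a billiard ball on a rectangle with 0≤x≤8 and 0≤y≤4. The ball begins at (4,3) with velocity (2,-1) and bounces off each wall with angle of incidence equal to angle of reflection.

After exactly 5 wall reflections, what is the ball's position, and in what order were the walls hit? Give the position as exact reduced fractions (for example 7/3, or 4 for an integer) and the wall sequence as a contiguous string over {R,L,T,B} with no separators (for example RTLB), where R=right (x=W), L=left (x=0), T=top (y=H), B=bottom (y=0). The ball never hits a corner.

1. t=2 → R at (8,1); v=(-2,-1)
2. t=1 → B at (6,0); v=(-2,1)
3. t=3 → L at (0,3); v=(2,1)
4. t=1 → T at (2,4); v=(2,-1)
5. t=3 → R at (8,1); v=(-2,-1)

Final position: (8,1)
Wall sequence: RBLTR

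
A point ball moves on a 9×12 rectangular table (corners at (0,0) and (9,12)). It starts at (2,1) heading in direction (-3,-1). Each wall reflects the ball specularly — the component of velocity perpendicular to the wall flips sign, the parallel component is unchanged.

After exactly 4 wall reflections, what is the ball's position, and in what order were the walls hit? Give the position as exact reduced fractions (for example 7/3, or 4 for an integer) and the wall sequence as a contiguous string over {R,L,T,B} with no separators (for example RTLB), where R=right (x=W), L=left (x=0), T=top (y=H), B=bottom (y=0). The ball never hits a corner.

Final position: (0,17/3)
Wall sequence: LBRL

1. t=2/3 → L at (0,1/3); v=(3,-1)
2. t=1/3 → B at (1,0); v=(3,1)
3. t=8/3 → R at (9,8/3); v=(-3,1)
4. t=3 → L at (0,17/3); v=(3,1)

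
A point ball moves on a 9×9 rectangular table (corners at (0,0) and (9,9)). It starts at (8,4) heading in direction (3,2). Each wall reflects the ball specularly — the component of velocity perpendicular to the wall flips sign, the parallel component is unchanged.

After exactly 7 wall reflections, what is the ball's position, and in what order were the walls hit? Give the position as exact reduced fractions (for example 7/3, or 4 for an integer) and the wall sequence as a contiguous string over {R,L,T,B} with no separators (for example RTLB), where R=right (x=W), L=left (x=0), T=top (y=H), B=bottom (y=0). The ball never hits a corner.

Final position: (13/2,9)
Wall sequence: RTLRBLT

1. t=1/3 → R at (9,14/3); v=(-3,2)
2. t=13/6 → T at (5/2,9); v=(-3,-2)
3. t=5/6 → L at (0,22/3); v=(3,-2)
4. t=3 → R at (9,4/3); v=(-3,-2)
5. t=2/3 → B at (7,0); v=(-3,2)
6. t=7/3 → L at (0,14/3); v=(3,2)
7. t=13/6 → T at (13/2,9); v=(3,-2)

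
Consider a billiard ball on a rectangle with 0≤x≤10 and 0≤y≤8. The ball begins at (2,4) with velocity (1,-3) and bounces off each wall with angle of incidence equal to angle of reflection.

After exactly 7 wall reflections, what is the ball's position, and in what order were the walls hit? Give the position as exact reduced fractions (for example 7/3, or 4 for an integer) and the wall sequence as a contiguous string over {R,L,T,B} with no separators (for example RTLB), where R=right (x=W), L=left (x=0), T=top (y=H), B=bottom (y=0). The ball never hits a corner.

Final position: (10/3,8)
Wall sequence: BTBRTBT

1. t=4/3 → B at (10/3,0); v=(1,3)
2. t=8/3 → T at (6,8); v=(1,-3)
3. t=8/3 → B at (26/3,0); v=(1,3)
4. t=4/3 → R at (10,4); v=(-1,3)
5. t=4/3 → T at (26/3,8); v=(-1,-3)
6. t=8/3 → B at (6,0); v=(-1,3)
7. t=8/3 → T at (10/3,8); v=(-1,-3)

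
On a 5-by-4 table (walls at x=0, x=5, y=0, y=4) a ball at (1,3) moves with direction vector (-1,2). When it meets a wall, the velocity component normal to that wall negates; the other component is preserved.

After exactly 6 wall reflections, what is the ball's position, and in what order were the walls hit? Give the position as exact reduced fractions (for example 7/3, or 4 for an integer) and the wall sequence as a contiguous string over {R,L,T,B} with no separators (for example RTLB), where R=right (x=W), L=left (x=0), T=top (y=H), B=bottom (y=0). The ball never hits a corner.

Final position: (9/2,0)
Wall sequence: TLBTRB

1. t=1/2 → T at (1/2,4); v=(-1,-2)
2. t=1/2 → L at (0,3); v=(1,-2)
3. t=3/2 → B at (3/2,0); v=(1,2)
4. t=2 → T at (7/2,4); v=(1,-2)
5. t=3/2 → R at (5,1); v=(-1,-2)
6. t=1/2 → B at (9/2,0); v=(-1,2)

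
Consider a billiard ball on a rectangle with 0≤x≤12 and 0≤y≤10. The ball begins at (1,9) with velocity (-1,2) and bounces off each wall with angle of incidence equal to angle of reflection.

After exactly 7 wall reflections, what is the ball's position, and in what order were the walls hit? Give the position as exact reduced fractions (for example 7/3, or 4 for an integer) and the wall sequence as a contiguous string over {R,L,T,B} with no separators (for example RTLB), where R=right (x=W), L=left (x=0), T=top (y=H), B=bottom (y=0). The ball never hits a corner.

Final position: (9/2,10)
Wall sequence: TLBTRBT

1. t=1/2 → T at (1/2,10); v=(-1,-2)
2. t=1/2 → L at (0,9); v=(1,-2)
3. t=9/2 → B at (9/2,0); v=(1,2)
4. t=5 → T at (19/2,10); v=(1,-2)
5. t=5/2 → R at (12,5); v=(-1,-2)
6. t=5/2 → B at (19/2,0); v=(-1,2)
7. t=5 → T at (9/2,10); v=(-1,-2)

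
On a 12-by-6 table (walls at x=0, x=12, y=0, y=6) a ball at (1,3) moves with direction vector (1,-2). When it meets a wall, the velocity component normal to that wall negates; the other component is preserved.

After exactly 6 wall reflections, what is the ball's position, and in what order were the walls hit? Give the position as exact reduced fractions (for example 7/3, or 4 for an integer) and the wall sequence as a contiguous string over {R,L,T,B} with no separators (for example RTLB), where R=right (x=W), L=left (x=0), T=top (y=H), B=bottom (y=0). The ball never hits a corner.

1. t=3/2 → B at (5/2,0); v=(1,2)
2. t=3 → T at (11/2,6); v=(1,-2)
3. t=3 → B at (17/2,0); v=(1,2)
4. t=3 → T at (23/2,6); v=(1,-2)
5. t=1/2 → R at (12,5); v=(-1,-2)
6. t=5/2 → B at (19/2,0); v=(-1,2)

Final position: (19/2,0)
Wall sequence: BTBTRB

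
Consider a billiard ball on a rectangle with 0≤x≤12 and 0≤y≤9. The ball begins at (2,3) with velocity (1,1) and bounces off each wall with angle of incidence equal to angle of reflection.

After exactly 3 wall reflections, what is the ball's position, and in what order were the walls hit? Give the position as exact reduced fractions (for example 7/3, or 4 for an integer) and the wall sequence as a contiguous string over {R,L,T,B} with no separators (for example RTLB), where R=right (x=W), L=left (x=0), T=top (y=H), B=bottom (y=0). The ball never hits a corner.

Final position: (7,0)
Wall sequence: TRB

1. t=6 → T at (8,9); v=(1,-1)
2. t=4 → R at (12,5); v=(-1,-1)
3. t=5 → B at (7,0); v=(-1,1)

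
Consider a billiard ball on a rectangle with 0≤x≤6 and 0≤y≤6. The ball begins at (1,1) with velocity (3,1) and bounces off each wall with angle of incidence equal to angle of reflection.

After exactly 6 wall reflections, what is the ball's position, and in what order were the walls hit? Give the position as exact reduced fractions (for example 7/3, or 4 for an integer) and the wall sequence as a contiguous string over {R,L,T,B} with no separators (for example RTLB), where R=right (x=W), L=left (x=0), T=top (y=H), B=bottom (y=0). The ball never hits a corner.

Final position: (6,4/3)
Wall sequence: RLTRLR

1. t=5/3 → R at (6,8/3); v=(-3,1)
2. t=2 → L at (0,14/3); v=(3,1)
3. t=4/3 → T at (4,6); v=(3,-1)
4. t=2/3 → R at (6,16/3); v=(-3,-1)
5. t=2 → L at (0,10/3); v=(3,-1)
6. t=2 → R at (6,4/3); v=(-3,-1)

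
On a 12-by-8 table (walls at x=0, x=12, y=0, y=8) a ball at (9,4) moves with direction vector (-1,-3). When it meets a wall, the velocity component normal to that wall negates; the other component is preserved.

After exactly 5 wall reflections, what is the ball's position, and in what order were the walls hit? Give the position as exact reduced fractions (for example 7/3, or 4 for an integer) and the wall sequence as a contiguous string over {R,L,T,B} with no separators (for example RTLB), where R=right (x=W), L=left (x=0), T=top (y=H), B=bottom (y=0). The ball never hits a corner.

1. t=4/3 → B at (23/3,0); v=(-1,3)
2. t=8/3 → T at (5,8); v=(-1,-3)
3. t=8/3 → B at (7/3,0); v=(-1,3)
4. t=7/3 → L at (0,7); v=(1,3)
5. t=1/3 → T at (1/3,8); v=(1,-3)

Final position: (1/3,8)
Wall sequence: BTBLT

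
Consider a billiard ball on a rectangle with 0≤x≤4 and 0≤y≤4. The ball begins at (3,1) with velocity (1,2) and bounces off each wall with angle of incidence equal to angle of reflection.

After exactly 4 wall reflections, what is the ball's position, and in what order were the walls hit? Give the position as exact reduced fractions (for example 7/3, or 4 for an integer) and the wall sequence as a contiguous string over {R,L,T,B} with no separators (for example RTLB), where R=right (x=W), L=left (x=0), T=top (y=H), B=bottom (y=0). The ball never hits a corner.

1. t=1 → R at (4,3); v=(-1,2)
2. t=1/2 → T at (7/2,4); v=(-1,-2)
3. t=2 → B at (3/2,0); v=(-1,2)
4. t=3/2 → L at (0,3); v=(1,2)

Final position: (0,3)
Wall sequence: RTBL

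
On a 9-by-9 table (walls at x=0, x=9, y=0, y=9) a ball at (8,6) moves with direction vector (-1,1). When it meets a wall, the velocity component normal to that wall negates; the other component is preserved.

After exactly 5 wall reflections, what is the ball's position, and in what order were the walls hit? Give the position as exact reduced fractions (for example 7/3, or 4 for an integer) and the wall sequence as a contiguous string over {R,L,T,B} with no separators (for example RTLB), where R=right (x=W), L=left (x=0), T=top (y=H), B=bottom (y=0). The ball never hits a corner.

1. t=3 → T at (5,9); v=(-1,-1)
2. t=5 → L at (0,4); v=(1,-1)
3. t=4 → B at (4,0); v=(1,1)
4. t=5 → R at (9,5); v=(-1,1)
5. t=4 → T at (5,9); v=(-1,-1)

Final position: (5,9)
Wall sequence: TLBRT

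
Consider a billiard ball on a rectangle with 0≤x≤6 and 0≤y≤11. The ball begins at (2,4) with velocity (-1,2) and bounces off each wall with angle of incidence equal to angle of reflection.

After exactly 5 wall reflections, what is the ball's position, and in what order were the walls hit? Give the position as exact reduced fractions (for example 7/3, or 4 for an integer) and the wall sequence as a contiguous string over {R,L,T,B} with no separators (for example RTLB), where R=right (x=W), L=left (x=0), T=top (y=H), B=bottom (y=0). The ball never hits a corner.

Final position: (0,10)
Wall sequence: LTRBL

1. t=2 → L at (0,8); v=(1,2)
2. t=3/2 → T at (3/2,11); v=(1,-2)
3. t=9/2 → R at (6,2); v=(-1,-2)
4. t=1 → B at (5,0); v=(-1,2)
5. t=5 → L at (0,10); v=(1,2)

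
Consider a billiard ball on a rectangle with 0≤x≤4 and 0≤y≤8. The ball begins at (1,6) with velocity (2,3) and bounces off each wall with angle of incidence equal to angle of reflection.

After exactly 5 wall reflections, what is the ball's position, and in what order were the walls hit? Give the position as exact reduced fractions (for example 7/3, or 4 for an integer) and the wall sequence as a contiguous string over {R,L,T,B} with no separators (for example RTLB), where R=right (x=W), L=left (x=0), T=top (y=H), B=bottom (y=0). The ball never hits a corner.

Final position: (4,13/2)
Wall sequence: TRBLR

1. t=2/3 → T at (7/3,8); v=(2,-3)
2. t=5/6 → R at (4,11/2); v=(-2,-3)
3. t=11/6 → B at (1/3,0); v=(-2,3)
4. t=1/6 → L at (0,1/2); v=(2,3)
5. t=2 → R at (4,13/2); v=(-2,3)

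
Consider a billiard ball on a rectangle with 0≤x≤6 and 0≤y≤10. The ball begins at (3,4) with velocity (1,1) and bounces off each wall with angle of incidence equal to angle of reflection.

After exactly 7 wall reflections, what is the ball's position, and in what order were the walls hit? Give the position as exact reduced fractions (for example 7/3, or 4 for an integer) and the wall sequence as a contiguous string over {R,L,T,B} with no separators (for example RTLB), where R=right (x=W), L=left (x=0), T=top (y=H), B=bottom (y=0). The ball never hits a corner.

Final position: (5,10)
Wall sequence: RTLRBLT

1. t=3 → R at (6,7); v=(-1,1)
2. t=3 → T at (3,10); v=(-1,-1)
3. t=3 → L at (0,7); v=(1,-1)
4. t=6 → R at (6,1); v=(-1,-1)
5. t=1 → B at (5,0); v=(-1,1)
6. t=5 → L at (0,5); v=(1,1)
7. t=5 → T at (5,10); v=(1,-1)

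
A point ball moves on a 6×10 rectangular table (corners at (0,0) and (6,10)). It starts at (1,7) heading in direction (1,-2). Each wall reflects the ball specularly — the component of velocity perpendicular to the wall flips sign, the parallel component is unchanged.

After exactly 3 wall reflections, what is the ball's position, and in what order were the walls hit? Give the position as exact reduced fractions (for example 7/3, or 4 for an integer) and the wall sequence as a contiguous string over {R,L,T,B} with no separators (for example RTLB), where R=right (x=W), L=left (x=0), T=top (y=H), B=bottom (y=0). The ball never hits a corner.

1. t=7/2 → B at (9/2,0); v=(1,2)
2. t=3/2 → R at (6,3); v=(-1,2)
3. t=7/2 → T at (5/2,10); v=(-1,-2)

Final position: (5/2,10)
Wall sequence: BRT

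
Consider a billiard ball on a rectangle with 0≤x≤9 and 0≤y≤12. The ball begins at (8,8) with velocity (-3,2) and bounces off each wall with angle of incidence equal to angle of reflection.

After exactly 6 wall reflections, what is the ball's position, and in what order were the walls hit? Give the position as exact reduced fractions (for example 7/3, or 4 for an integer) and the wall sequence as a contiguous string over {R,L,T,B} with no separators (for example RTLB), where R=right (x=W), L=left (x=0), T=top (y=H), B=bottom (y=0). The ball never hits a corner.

Final position: (9,22/3)
Wall sequence: TLRBLR

1. t=2 → T at (2,12); v=(-3,-2)
2. t=2/3 → L at (0,32/3); v=(3,-2)
3. t=3 → R at (9,14/3); v=(-3,-2)
4. t=7/3 → B at (2,0); v=(-3,2)
5. t=2/3 → L at (0,4/3); v=(3,2)
6. t=3 → R at (9,22/3); v=(-3,2)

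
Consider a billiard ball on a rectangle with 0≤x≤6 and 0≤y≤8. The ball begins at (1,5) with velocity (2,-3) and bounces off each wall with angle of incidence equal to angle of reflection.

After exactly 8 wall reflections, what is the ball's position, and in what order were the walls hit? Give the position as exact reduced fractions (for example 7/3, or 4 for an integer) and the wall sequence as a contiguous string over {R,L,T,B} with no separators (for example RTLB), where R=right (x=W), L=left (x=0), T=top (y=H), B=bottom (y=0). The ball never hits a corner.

1. t=5/3 → B at (13/3,0); v=(2,3)
2. t=5/6 → R at (6,5/2); v=(-2,3)
3. t=11/6 → T at (7/3,8); v=(-2,-3)
4. t=7/6 → L at (0,9/2); v=(2,-3)
5. t=3/2 → B at (3,0); v=(2,3)
6. t=3/2 → R at (6,9/2); v=(-2,3)
7. t=7/6 → T at (11/3,8); v=(-2,-3)
8. t=11/6 → L at (0,5/2); v=(2,-3)

Final position: (0,5/2)
Wall sequence: BRTLBRTL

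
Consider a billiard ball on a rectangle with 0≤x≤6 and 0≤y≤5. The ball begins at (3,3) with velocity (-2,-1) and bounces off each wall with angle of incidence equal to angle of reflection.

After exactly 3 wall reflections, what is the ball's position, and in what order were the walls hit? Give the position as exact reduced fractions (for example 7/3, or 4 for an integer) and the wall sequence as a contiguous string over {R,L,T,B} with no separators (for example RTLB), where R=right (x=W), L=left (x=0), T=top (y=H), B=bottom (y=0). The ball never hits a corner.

1. t=3/2 → L at (0,3/2); v=(2,-1)
2. t=3/2 → B at (3,0); v=(2,1)
3. t=3/2 → R at (6,3/2); v=(-2,1)

Final position: (6,3/2)
Wall sequence: LBR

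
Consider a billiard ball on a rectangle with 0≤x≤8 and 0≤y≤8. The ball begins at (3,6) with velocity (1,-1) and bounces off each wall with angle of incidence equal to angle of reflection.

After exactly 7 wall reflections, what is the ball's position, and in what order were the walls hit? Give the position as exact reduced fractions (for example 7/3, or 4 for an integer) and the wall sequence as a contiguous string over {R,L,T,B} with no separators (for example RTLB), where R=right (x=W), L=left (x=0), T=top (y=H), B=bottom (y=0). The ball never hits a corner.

1. t=5 → R at (8,1); v=(-1,-1)
2. t=1 → B at (7,0); v=(-1,1)
3. t=7 → L at (0,7); v=(1,1)
4. t=1 → T at (1,8); v=(1,-1)
5. t=7 → R at (8,1); v=(-1,-1)
6. t=1 → B at (7,0); v=(-1,1)
7. t=7 → L at (0,7); v=(1,1)

Final position: (0,7)
Wall sequence: RBLTRBL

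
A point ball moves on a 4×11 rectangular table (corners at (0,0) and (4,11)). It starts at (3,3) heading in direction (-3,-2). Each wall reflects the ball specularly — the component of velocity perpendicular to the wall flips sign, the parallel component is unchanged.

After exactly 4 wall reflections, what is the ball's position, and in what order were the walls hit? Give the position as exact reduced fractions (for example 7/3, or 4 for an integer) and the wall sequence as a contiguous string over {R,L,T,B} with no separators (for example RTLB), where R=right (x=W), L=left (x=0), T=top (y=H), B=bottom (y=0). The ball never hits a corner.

1. t=1 → L at (0,1); v=(3,-2)
2. t=1/2 → B at (3/2,0); v=(3,2)
3. t=5/6 → R at (4,5/3); v=(-3,2)
4. t=4/3 → L at (0,13/3); v=(3,2)

Final position: (0,13/3)
Wall sequence: LBRL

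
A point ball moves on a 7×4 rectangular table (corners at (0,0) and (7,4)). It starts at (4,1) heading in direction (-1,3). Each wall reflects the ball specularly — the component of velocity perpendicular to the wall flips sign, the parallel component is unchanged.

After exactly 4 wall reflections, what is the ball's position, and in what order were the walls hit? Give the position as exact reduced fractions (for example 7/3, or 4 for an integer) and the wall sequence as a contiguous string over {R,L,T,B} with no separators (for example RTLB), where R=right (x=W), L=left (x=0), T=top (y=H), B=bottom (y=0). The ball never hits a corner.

Final position: (0,3)
Wall sequence: TBTL

1. t=1 → T at (3,4); v=(-1,-3)
2. t=4/3 → B at (5/3,0); v=(-1,3)
3. t=4/3 → T at (1/3,4); v=(-1,-3)
4. t=1/3 → L at (0,3); v=(1,-3)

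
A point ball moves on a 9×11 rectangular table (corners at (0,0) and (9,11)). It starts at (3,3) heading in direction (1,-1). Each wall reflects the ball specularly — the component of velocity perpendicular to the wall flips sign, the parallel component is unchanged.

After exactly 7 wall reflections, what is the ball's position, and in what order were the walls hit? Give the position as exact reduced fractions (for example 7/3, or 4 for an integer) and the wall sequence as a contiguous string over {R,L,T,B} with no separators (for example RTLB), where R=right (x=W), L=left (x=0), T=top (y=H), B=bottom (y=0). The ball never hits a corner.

Final position: (0,8)
Wall sequence: BRTLRBL

1. t=3 → B at (6,0); v=(1,1)
2. t=3 → R at (9,3); v=(-1,1)
3. t=8 → T at (1,11); v=(-1,-1)
4. t=1 → L at (0,10); v=(1,-1)
5. t=9 → R at (9,1); v=(-1,-1)
6. t=1 → B at (8,0); v=(-1,1)
7. t=8 → L at (0,8); v=(1,1)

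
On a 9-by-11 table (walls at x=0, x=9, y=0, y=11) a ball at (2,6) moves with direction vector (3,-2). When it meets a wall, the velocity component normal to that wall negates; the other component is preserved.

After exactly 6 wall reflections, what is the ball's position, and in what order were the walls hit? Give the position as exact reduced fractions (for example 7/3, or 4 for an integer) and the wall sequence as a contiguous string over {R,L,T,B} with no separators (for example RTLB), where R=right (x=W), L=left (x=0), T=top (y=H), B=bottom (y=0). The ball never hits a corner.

1. t=7/3 → R at (9,4/3); v=(-3,-2)
2. t=2/3 → B at (7,0); v=(-3,2)
3. t=7/3 → L at (0,14/3); v=(3,2)
4. t=3 → R at (9,32/3); v=(-3,2)
5. t=1/6 → T at (17/2,11); v=(-3,-2)
6. t=17/6 → L at (0,16/3); v=(3,-2)

Final position: (0,16/3)
Wall sequence: RBLRTL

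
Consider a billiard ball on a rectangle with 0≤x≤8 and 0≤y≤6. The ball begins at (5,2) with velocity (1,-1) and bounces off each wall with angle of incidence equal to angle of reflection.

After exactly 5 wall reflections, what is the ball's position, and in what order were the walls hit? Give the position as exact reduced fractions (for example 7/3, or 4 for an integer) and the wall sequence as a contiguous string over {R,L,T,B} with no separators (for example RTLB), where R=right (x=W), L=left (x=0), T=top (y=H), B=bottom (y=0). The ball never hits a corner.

Final position: (3,0)
Wall sequence: BRTLB

1. t=2 → B at (7,0); v=(1,1)
2. t=1 → R at (8,1); v=(-1,1)
3. t=5 → T at (3,6); v=(-1,-1)
4. t=3 → L at (0,3); v=(1,-1)
5. t=3 → B at (3,0); v=(1,1)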